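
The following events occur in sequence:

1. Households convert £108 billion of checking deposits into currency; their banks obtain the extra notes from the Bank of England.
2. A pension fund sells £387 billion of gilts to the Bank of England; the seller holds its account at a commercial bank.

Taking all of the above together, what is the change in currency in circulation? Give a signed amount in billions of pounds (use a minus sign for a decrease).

Bank of England balance sheet:
  Assets:      Securities +£387B
  Liabilities: Bank reserves +£279B, Currency in circulation +£108B
So the change in currency in circulation is +£108 billion.

+£108 billion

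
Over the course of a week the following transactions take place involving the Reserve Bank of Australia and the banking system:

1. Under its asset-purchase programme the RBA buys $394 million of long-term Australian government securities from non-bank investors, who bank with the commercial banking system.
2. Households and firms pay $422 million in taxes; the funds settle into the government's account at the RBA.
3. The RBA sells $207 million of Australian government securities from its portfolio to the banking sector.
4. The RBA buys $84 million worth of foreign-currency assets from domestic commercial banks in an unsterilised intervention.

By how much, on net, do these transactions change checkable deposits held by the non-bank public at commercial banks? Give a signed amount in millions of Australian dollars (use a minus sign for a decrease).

RBA balance sheet:
  Assets:      Securities +$187M, Foreign assets +$84M
  Liabilities: Bank reserves −$151M, Government deposits +$422M
Commercial banking system:
  Assets:      Reserves at CB −$151M, Securities +$207M, Foreign assets −$84M
  Liabilities: Checkable deposits −$28M
So the change in checkable deposits held by the non-bank public at commercial banks is -$28 million.

-$28 million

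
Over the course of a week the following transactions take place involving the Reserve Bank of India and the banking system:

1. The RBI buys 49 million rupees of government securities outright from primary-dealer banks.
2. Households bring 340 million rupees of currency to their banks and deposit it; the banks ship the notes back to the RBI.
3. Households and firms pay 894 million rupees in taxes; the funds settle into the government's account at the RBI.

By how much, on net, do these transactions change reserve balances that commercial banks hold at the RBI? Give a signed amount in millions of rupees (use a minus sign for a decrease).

RBI balance sheet:
  Assets:      Securities +49M
  Liabilities: Bank reserves −505M, Currency in circulation −340M, Government deposits +894M
Commercial banking system:
  Assets:      Reserves at CB −505M, Securities −49M
  Liabilities: Checkable deposits −554M
So the change in reserve balances that commercial banks hold at the RBI is -505 million.

-505 million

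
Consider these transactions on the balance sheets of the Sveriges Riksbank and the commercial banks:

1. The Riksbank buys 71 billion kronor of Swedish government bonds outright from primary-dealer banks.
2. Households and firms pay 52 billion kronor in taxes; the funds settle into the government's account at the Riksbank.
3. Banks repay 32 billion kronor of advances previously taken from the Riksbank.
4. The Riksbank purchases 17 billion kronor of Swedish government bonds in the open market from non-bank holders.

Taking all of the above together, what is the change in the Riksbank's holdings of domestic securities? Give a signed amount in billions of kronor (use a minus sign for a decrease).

+88 billion

OMO purchase (from banks) 71 billion kronor: securities added to the Riksbank's portfolio → +71B.
Government account inflow 52 billion kronor: the Riksbank's securities portfolio is untouched → 0.
Discount-window repayment 32 billion kronor: the Riksbank's securities portfolio is untouched → 0.
Asset purchase (from non-banks) 17 billion kronor: securities added to the Riksbank's portfolio → +17B.
Net: 71 + 0 + 0 + 17 = +88 billion.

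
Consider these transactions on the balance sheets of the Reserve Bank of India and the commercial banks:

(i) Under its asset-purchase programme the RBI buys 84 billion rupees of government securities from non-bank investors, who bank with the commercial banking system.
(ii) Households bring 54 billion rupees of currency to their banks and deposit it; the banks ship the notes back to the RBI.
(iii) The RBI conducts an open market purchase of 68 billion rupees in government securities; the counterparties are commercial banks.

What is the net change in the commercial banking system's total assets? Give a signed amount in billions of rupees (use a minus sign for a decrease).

+138 billion

RBI balance sheet:
  Assets:      Securities +152B
  Liabilities: Bank reserves +206B, Currency in circulation −54B
Commercial banking system:
  Assets:      Reserves at CB +206B, Securities −68B
  Liabilities: Checkable deposits +138B
Change in total bank assets = +138 billion.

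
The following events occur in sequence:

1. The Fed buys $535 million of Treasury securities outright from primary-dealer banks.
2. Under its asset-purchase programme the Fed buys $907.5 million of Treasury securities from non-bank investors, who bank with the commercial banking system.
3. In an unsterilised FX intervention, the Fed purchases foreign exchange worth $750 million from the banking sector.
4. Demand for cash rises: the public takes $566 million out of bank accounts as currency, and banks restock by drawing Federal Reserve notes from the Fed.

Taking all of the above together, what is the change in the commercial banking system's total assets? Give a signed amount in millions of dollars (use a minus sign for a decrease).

+$341.5 million

OMO purchase (from banks) $535 million: just an asset swap on bank balance sheets → 0.
Asset purchase (from non-banks) $907.5 million: bank balance sheets expand → +$907.5M.
FX purchase $750 million: just an asset swap on bank balance sheets → 0.
Currency withdrawal $566 million: bank balance sheets shrink → −$566M.
Net: 0 + 907.5 + 0 − 566 = +$341.5 million.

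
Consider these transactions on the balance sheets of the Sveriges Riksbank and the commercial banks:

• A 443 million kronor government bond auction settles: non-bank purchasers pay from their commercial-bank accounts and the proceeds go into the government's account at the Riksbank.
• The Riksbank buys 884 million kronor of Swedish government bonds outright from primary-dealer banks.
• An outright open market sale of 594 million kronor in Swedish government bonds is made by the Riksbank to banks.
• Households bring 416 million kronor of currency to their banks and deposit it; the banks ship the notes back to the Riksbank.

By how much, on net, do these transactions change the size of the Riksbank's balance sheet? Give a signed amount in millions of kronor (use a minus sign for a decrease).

Government account inflow 443 million kronor: only the composition of liabilities changes → 0.
OMO purchase (from banks) 884 million kronor: a Riksbank asset is acquired → +884M.
OMO sale (to banks) 594 million kronor: a Riksbank asset is shed → −594M.
Currency deposit 416 million kronor: only the composition of liabilities changes → 0.
Net: 0 + 884 − 594 + 0 = +290 million.

+290 million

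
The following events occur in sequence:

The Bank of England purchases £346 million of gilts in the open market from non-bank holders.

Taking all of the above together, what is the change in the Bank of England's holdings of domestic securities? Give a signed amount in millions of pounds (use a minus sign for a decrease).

+£346 million

Bank of England balance sheet:
  Assets:      Securities +£346M
  Liabilities: Bank reserves +£346M
So the change in the Bank of England's holdings of domestic securities is +£346 million.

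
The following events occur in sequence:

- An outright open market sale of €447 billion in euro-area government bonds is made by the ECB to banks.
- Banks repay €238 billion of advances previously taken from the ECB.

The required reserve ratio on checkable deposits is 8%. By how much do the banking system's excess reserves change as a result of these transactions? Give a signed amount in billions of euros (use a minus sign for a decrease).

OMO sale (to banks) €447 billion: reserves −€447B, deposits 0.
Discount-window repayment €238 billion: reserves −€238B, deposits 0.
Totals: Δreserves = −€685B, Δdeposits = 0.
Δrequired reserves = 8% × 0 = 0.
Δexcess reserves = Δreserves − Δrequired = −€685B − (0) = -€685 billion.

-€685 billion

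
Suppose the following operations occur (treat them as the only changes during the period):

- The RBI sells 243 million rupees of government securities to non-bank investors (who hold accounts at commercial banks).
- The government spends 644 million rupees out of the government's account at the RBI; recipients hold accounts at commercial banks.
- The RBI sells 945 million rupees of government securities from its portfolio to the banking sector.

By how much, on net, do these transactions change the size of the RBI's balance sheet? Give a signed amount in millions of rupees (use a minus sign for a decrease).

-1188 million

Asset sale (to non-banks) 243 million rupees: an RBI asset is shed → −243M.
Government spending 644 million rupees: only the composition of liabilities changes → 0.
OMO sale (to banks) 945 million rupees: an RBI asset is shed → −945M.
Net: −243 + 0 − 945 = -1188 million.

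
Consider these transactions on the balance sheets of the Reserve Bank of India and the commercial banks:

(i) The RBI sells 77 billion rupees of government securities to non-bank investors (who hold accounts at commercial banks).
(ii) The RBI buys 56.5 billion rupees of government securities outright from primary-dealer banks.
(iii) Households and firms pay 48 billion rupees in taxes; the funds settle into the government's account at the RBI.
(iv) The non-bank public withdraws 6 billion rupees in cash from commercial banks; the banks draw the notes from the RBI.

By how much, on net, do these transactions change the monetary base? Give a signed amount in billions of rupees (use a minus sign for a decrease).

RBI balance sheet:
  Assets:      Securities −20.5B
  Liabilities: Bank reserves −74.5B, Currency in circulation +6B, Government deposits +48B
Commercial banking system:
  Assets:      Reserves at CB −74.5B, Securities −56.5B
  Liabilities: Checkable deposits −131B
Monetary base = currency + reserves: +6B + (−74.5B) = -68.5 billion.

-68.5 billion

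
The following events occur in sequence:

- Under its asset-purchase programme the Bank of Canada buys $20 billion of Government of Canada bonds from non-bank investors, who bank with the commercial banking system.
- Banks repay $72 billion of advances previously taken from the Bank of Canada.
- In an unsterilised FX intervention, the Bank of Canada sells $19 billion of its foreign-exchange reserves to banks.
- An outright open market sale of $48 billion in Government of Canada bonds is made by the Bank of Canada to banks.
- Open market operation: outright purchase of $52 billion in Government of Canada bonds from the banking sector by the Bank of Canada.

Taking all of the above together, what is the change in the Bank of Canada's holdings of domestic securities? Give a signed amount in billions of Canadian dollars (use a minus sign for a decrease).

+$24 billion

Asset purchase (from non-banks) $20 billion: securities added to the Bank of Canada's portfolio → +$20B.
Discount-window repayment $72 billion: the Bank of Canada's securities portfolio is untouched → 0.
FX sale $19 billion: the Bank of Canada's securities portfolio is untouched → 0.
OMO sale (to banks) $48 billion: securities removed from the Bank of Canada's portfolio → −$48B.
OMO purchase (from banks) $52 billion: securities added to the Bank of Canada's portfolio → +$52B.
Net: 20 + 0 + 0 − 48 + 52 = +$24 billion.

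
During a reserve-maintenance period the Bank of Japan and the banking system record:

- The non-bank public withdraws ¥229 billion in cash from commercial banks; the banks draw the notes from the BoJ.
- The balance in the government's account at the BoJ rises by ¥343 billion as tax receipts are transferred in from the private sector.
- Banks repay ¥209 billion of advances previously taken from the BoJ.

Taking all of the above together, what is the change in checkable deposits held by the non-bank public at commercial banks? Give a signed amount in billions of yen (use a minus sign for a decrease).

-¥572 billion

Currency withdrawal ¥229 billion: non-bank counterparties' bank balances fall → −¥229B.
Government account inflow ¥343 billion: non-bank counterparties' bank balances fall → −¥343B.
Discount-window repayment ¥209 billion: the counterparty is a bank, so public deposits are unchanged → 0.
Net: −229 − 343 + 0 = -¥572 billion.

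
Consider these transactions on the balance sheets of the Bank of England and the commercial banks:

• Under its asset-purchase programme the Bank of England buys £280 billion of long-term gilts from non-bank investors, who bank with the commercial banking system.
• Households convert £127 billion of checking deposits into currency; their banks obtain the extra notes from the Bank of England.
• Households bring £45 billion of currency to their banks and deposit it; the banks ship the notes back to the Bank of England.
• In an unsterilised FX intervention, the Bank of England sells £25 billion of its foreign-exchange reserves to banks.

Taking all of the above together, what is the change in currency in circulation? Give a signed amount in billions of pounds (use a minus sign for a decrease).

Bank of England balance sheet:
  Assets:      Securities +£280B, Foreign assets −£25B
  Liabilities: Bank reserves +£173B, Currency in circulation +£82B
Commercial banking system:
  Assets:      Reserves at CB +£173B, Foreign assets +£25B
  Liabilities: Checkable deposits +£198B
So the change in currency in circulation is +£82 billion.

+£82 billion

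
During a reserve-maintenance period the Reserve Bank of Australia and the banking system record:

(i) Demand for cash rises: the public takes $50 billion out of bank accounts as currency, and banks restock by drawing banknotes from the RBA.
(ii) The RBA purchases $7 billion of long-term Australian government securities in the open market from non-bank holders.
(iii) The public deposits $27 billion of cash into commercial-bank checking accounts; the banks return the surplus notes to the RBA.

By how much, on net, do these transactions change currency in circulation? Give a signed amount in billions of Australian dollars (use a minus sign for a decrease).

+$23 billion

Currency withdrawal $50 billion: notes leave the central bank → +$50B.
Asset purchase (from non-banks) $7 billion: no currency enters or leaves circulation → 0.
Currency deposit $27 billion: notes return to the central bank → −$27B.
Net: 50 + 0 − 27 = +$23 billion.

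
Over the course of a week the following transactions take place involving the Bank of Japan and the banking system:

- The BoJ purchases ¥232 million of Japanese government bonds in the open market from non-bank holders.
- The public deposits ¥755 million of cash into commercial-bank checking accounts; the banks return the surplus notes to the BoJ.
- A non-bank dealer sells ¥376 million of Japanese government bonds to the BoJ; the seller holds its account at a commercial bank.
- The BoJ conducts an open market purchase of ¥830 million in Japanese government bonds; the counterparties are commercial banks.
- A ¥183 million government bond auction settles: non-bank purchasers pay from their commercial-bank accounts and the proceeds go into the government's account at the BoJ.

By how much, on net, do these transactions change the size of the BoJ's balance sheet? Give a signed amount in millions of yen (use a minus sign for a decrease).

Asset purchase (from non-banks) ¥232 million: a BoJ asset is acquired → +¥232M.
Currency deposit ¥755 million: only the composition of liabilities changes → 0.
Asset purchase (from non-banks) ¥376 million: a BoJ asset is acquired → +¥376M.
OMO purchase (from banks) ¥830 million: a BoJ asset is acquired → +¥830M.
Government account inflow ¥183 million: only the composition of liabilities changes → 0.
Net: 232 + 0 + 376 + 830 + 0 = +¥1438 million.

+¥1438 million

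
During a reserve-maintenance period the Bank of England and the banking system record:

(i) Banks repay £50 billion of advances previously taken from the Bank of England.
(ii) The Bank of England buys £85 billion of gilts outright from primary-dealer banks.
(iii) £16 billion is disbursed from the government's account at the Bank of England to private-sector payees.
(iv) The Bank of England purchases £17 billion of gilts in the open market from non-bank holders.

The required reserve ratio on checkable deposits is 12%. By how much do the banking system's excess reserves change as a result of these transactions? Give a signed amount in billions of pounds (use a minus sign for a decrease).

+£64.04 billion

Discount-window repayment £50 billion: reserves −£50B, deposits 0.
OMO purchase (from banks) £85 billion: reserves +£85B, deposits 0.
Government spending £16 billion: reserves +£16B, deposits +£16B.
Asset purchase (from non-banks) £17 billion: reserves +£17B, deposits +£17B.
Totals: Δreserves = +£68B, Δdeposits = +£33B.
Δrequired reserves = 12% × +£33B = +£3.96B.
Δexcess reserves = Δreserves − Δrequired = +£68B − (+£3.96B) = +£64.04 billion.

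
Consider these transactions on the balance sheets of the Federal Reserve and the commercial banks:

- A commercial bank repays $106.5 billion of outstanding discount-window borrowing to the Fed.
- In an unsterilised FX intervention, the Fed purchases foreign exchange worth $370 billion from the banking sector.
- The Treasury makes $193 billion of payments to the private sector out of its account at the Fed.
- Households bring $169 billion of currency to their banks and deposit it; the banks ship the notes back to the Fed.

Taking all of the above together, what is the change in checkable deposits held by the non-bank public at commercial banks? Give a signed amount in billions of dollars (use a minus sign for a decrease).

Fed balance sheet:
  Assets:      Loans to banks −$106.5B, Foreign assets +$370B
  Liabilities: Bank reserves +$625.5B, Currency in circulation −$169B, Government deposits −$193B
Commercial banking system:
  Assets:      Reserves at CB +$625.5B, Foreign assets −$370B
  Liabilities: Checkable deposits +$362B, Borrowings from CB −$106.5B
So the change in checkable deposits held by the non-bank public at commercial banks is +$362 billion.

+$362 billion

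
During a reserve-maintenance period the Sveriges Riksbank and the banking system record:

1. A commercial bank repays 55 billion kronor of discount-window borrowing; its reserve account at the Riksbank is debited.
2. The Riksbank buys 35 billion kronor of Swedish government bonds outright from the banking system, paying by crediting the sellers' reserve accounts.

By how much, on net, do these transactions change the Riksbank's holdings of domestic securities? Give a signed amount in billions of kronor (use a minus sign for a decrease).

Riksbank balance sheet:
  Assets:      Securities +35B, Loans to banks −55B
  Liabilities: Bank reserves −20B
Commercial banking system:
  Assets:      Reserves at CB −20B, Securities −35B
  Liabilities: Borrowings from CB −55B
So the change in the Riksbank's holdings of domestic securities is +35 billion.

+35 billion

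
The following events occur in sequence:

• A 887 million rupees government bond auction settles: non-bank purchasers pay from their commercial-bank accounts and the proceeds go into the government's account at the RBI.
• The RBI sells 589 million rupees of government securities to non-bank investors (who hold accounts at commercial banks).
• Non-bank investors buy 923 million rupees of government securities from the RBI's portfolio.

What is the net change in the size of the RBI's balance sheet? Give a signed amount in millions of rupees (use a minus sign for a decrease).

Government account inflow 887 million rupees: only the composition of liabilities changes → 0.
Asset sale (to non-banks) 589 million rupees: an RBI asset is shed → −589M.
Asset sale (to non-banks) 923 million rupees: an RBI asset is shed → −923M.
Net: 0 − 589 − 923 = -1512 million.

-1512 million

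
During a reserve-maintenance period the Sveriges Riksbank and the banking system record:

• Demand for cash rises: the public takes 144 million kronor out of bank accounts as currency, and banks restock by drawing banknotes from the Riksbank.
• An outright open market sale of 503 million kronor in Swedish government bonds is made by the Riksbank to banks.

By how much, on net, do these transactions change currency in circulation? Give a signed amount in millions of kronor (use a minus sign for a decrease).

+144 million

Currency withdrawal 144 million kronor: notes leave the central bank → +144M.
OMO sale (to banks) 503 million kronor: no currency enters or leaves circulation → 0.
Net: 144 + 0 = +144 million.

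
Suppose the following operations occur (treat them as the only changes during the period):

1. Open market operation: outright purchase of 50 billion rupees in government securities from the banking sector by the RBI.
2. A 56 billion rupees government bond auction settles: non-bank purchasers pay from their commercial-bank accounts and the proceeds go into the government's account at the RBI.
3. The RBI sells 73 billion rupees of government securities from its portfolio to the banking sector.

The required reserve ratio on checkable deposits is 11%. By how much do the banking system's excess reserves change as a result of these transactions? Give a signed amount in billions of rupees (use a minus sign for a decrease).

OMO purchase (from banks) 50 billion rupees: reserves +50B, deposits 0.
Government account inflow 56 billion rupees: reserves −56B, deposits −56B.
OMO sale (to banks) 73 billion rupees: reserves −73B, deposits 0.
Totals: Δreserves = −79B, Δdeposits = −56B.
Δrequired reserves = 11% × −56B = −6.16B.
Δexcess reserves = Δreserves − Δrequired = −79B − (−6.16B) = -72.84 billion.

-72.84 billion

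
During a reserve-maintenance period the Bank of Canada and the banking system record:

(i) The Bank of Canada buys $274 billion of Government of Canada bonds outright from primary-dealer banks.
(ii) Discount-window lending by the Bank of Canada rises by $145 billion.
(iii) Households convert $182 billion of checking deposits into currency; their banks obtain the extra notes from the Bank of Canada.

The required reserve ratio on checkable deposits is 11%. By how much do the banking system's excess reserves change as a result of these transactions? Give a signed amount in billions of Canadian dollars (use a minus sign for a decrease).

OMO purchase (from banks) $274 billion: reserves +$274B, deposits 0.
Discount-window loan $145 billion: reserves +$145B, deposits 0.
Currency withdrawal $182 billion: reserves −$182B, deposits −$182B.
Totals: Δreserves = +$237B, Δdeposits = −$182B.
Δrequired reserves = 11% × −$182B = −$20.02B.
Δexcess reserves = Δreserves − Δrequired = +$237B − (−$20.02B) = +$257.02 billion.

+$257.02 billion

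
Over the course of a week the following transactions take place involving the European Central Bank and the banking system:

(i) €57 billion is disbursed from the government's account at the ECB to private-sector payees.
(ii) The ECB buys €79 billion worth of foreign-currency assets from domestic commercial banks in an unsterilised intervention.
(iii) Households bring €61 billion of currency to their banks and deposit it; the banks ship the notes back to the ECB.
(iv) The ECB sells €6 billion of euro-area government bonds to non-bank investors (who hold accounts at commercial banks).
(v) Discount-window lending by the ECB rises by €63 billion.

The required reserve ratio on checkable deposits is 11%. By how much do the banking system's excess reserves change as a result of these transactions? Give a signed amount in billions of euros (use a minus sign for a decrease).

Government spending €57 billion: reserves +€57B, deposits +€57B.
FX purchase €79 billion: reserves +€79B, deposits 0.
Currency deposit €61 billion: reserves +€61B, deposits +€61B.
Asset sale (to non-banks) €6 billion: reserves −€6B, deposits −€6B.
Discount-window loan €63 billion: reserves +€63B, deposits 0.
Totals: Δreserves = +€254B, Δdeposits = +€112B.
Δrequired reserves = 11% × +€112B = +€12.32B.
Δexcess reserves = Δreserves − Δrequired = +€254B − (+€12.32B) = +€241.68 billion.

+€241.68 billion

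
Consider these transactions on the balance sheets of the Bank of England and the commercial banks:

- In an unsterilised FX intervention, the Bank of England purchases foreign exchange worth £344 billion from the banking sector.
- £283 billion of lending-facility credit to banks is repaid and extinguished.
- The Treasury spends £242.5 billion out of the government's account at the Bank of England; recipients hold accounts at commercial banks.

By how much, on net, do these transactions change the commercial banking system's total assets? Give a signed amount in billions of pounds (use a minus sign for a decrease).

-£40.5 billion

FX purchase £344 billion: just an asset swap on bank balance sheets → 0.
Discount-window repayment £283 billion: bank balance sheets shrink → −£283B.
Government spending £242.5 billion: bank balance sheets expand → +£242.5B.
Net: 0 − 283 + 242.5 = -£40.5 billion.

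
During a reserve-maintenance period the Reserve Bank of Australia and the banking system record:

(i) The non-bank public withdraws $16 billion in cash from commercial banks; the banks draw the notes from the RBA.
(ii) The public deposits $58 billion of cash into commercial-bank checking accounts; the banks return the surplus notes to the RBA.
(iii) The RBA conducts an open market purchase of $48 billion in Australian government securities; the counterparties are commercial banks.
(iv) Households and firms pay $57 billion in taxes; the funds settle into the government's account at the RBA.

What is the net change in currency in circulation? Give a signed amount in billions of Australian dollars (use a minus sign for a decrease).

-$42 billion

RBA balance sheet:
  Assets:      Securities +$48B
  Liabilities: Bank reserves +$33B, Currency in circulation −$42B, Government deposits +$57B
Commercial banking system:
  Assets:      Reserves at CB +$33B, Securities −$48B
  Liabilities: Checkable deposits −$15B
So the change in currency in circulation is -$42 billion.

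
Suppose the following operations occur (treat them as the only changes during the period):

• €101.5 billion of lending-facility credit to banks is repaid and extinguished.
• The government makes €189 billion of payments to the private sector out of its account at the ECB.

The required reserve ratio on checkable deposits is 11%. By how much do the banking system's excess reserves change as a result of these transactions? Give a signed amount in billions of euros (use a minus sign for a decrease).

+€66.71 billion

Discount-window repayment €101.5 billion: reserves −€101.5B, deposits 0.
Government spending €189 billion: reserves +€189B, deposits +€189B.
Totals: Δreserves = +€87.5B, Δdeposits = +€189B.
Δrequired reserves = 11% × +€189B = +€20.79B.
Δexcess reserves = Δreserves − Δrequired = +€87.5B − (+€20.79B) = +€66.71 billion.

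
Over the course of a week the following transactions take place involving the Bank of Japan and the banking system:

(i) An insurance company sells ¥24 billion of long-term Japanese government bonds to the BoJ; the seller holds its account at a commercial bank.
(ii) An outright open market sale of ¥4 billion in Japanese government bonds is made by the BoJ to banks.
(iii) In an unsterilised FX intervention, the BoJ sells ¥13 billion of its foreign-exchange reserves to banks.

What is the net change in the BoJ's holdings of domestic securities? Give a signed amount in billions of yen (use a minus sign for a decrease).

+¥20 billion

Asset purchase (from non-banks) ¥24 billion: securities added to the BoJ's portfolio → +¥24B.
OMO sale (to banks) ¥4 billion: securities removed from the BoJ's portfolio → −¥4B.
FX sale ¥13 billion: the BoJ's securities portfolio is untouched → 0.
Net: 24 − 4 + 0 = +¥20 billion.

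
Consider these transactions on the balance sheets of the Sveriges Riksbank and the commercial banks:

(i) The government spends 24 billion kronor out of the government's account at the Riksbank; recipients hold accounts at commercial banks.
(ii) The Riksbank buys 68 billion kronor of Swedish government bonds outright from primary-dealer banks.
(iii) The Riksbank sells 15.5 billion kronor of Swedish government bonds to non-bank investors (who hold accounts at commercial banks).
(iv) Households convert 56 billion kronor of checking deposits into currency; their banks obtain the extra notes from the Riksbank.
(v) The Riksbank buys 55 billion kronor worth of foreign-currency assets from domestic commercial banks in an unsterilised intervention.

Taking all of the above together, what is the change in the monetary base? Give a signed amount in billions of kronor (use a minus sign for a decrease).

+131.5 billion

Government spending 24 billion kronor: a non-base liability converts back to reserves → +24B.
OMO purchase (from banks) 68 billion kronor: Riksbank balance sheet expands → +68B.
Asset sale (to non-banks) 15.5 billion kronor: Riksbank balance sheet contracts → −15.5B.
Currency withdrawal 56 billion kronor: just a shift between currency and reserves — both are base money → 0.
FX purchase 55 billion kronor: Riksbank balance sheet expands → +55B.
Net: 24 + 68 − 15.5 + 0 + 55 = +131.5 billion.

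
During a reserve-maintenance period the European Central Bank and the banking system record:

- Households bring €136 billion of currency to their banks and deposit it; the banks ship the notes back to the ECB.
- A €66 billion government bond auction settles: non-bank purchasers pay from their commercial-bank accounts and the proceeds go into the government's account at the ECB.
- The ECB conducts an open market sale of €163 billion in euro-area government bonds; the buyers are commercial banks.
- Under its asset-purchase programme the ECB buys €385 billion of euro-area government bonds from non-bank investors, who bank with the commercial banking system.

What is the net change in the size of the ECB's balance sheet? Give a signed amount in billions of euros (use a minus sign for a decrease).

ECB balance sheet:
  Assets:      Securities +€222B
  Liabilities: Bank reserves +€292B, Currency in circulation −€136B, Government deposits +€66B
Commercial banking system:
  Assets:      Reserves at CB +€292B, Securities +€163B
  Liabilities: Checkable deposits +€455B
Change in total ECB assets = +€222 billion.

+€222 billion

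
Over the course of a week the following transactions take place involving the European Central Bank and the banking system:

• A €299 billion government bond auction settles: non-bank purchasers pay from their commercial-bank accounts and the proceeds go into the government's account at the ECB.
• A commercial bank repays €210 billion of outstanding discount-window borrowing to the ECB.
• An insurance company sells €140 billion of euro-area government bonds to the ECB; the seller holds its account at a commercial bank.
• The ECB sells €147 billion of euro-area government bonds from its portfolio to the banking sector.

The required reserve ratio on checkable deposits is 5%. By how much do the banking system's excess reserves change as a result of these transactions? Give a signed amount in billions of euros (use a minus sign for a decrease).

Government account inflow €299 billion: reserves −€299B, deposits −€299B.
Discount-window repayment €210 billion: reserves −€210B, deposits 0.
Asset purchase (from non-banks) €140 billion: reserves +€140B, deposits +€140B.
OMO sale (to banks) €147 billion: reserves −€147B, deposits 0.
Totals: Δreserves = −€516B, Δdeposits = −€159B.
Δrequired reserves = 5% × −€159B = −€7.95B.
Δexcess reserves = Δreserves − Δrequired = −€516B − (−€7.95B) = -€508.05 billion.

-€508.05 billion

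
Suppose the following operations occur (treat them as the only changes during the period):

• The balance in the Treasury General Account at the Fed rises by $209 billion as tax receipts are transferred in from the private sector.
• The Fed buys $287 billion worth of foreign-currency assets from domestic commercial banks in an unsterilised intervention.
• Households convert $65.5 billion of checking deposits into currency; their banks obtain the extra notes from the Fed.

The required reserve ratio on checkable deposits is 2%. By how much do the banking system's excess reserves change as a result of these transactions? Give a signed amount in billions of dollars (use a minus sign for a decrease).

+$17.99 billion

Government account inflow $209 billion: reserves −$209B, deposits −$209B.
FX purchase $287 billion: reserves +$287B, deposits 0.
Currency withdrawal $65.5 billion: reserves −$65.5B, deposits −$65.5B.
Totals: Δreserves = +$12.5B, Δdeposits = −$274.5B.
Δrequired reserves = 2% × −$274.5B = −$5.49B.
Δexcess reserves = Δreserves − Δrequired = +$12.5B − (−$5.49B) = +$17.99 billion.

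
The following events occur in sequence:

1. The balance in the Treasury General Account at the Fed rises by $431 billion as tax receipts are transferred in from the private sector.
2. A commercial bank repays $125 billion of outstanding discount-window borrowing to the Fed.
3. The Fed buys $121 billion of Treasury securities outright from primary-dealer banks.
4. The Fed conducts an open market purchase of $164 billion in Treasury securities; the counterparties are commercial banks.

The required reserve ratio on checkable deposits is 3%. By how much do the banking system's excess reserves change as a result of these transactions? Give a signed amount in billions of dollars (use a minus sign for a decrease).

-$258.07 billion

Government account inflow $431 billion: reserves −$431B, deposits −$431B.
Discount-window repayment $125 billion: reserves −$125B, deposits 0.
OMO purchase (from banks) $121 billion: reserves +$121B, deposits 0.
OMO purchase (from banks) $164 billion: reserves +$164B, deposits 0.
Totals: Δreserves = −$271B, Δdeposits = −$431B.
Δrequired reserves = 3% × −$431B = −$12.93B.
Δexcess reserves = Δreserves − Δrequired = −$271B − (−$12.93B) = -$258.07 billion.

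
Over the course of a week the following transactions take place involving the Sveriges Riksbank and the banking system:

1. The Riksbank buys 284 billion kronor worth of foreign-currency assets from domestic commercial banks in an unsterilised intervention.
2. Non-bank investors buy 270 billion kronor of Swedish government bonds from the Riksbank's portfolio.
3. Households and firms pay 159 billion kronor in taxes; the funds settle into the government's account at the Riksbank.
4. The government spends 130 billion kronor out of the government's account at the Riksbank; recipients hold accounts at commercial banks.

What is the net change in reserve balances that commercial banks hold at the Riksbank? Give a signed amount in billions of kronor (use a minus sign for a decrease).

-15 billion

FX purchase 284 billion kronor: the Riksbank pays by crediting reserve accounts → +284B.
Asset sale (to non-banks) 270 billion kronor: the non-bank buyers' banks settle from reserves → −270B.
Government account inflow 159 billion kronor: funds move from bank reserves into the government account → −159B.
Government spending 130 billion kronor: government payments flow into bank reserve accounts → +130B.
Net: 284 − 270 − 159 + 130 = -15 billion.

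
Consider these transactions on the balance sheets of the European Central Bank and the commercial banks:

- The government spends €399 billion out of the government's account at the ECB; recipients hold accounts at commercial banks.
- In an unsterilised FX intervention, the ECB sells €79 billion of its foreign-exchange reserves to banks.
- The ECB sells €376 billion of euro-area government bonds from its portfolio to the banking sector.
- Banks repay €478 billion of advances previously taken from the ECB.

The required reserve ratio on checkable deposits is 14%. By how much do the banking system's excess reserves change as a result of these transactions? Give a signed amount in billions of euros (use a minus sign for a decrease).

Government spending €399 billion: reserves +€399B, deposits +€399B.
FX sale €79 billion: reserves −€79B, deposits 0.
OMO sale (to banks) €376 billion: reserves −€376B, deposits 0.
Discount-window repayment €478 billion: reserves −€478B, deposits 0.
Totals: Δreserves = −€534B, Δdeposits = +€399B.
Δrequired reserves = 14% × +€399B = +€55.86B.
Δexcess reserves = Δreserves − Δrequired = −€534B − (+€55.86B) = -€589.86 billion.

-€589.86 billion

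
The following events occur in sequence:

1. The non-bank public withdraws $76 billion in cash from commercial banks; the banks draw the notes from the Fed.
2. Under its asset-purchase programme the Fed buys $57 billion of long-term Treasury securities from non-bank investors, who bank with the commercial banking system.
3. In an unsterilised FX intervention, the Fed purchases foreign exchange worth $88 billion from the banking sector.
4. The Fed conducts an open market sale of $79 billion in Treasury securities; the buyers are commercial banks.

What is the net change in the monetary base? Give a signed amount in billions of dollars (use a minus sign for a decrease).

Fed balance sheet:
  Assets:      Securities −$22B, Foreign assets +$88B
  Liabilities: Bank reserves −$10B, Currency in circulation +$76B
Commercial banking system:
  Assets:      Reserves at CB −$10B, Securities +$79B, Foreign assets −$88B
  Liabilities: Checkable deposits −$19B
Monetary base = currency + reserves: +$76B + (−$10B) = +$66 billion.

+$66 billion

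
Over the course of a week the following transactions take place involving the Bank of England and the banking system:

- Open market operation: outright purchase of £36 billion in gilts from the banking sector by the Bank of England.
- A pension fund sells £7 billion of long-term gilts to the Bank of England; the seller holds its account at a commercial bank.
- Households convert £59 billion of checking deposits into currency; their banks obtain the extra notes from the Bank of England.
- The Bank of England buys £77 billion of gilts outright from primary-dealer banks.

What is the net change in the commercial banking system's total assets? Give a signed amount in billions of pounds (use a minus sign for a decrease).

-£52 billion

OMO purchase (from banks) £36 billion: just an asset swap on bank balance sheets → 0.
Asset purchase (from non-banks) £7 billion: bank balance sheets expand → +£7B.
Currency withdrawal £59 billion: bank balance sheets shrink → −£59B.
OMO purchase (from banks) £77 billion: just an asset swap on bank balance sheets → 0.
Net: 0 + 7 − 59 + 0 = -£52 billion.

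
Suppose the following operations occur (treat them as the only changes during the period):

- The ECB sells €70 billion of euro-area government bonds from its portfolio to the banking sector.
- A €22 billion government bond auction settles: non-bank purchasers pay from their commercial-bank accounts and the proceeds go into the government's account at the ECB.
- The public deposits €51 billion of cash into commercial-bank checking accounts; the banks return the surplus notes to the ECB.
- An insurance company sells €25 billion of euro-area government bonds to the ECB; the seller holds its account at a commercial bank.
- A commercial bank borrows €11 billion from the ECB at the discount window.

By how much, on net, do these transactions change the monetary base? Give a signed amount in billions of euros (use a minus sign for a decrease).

-€56 billion

OMO sale (to banks) €70 billion: ECB balance sheet contracts → −€70B.
Government account inflow €22 billion: reserves shift to a non-base liability → −€22B.
Currency deposit €51 billion: just a shift between currency and reserves — both are base money → 0.
Asset purchase (from non-banks) €25 billion: ECB balance sheet expands → +€25B.
Discount-window loan €11 billion: ECB balance sheet expands → +€11B.
Net: −70 − 22 + 0 + 25 + 11 = -€56 billion.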